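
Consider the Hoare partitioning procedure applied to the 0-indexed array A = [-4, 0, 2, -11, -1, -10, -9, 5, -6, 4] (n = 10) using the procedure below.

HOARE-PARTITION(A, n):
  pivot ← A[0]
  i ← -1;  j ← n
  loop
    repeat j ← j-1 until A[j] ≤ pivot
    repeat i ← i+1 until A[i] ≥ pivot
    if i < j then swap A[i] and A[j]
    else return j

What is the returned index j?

pivot=-4
j stops at 8 (-6), i stops at 0 (-4); swap ⇒ [-6, 0, 2, -11, -1, -10, -9, 5, -4, 4]
j stops at 6 (-9), i stops at 1 (0); swap ⇒ [-6, -9, 2, -11, -1, -10, 0, 5, -4, 4]
j stops at 5 (-10), i stops at 2 (2); swap ⇒ [-6, -9, -10, -11, -1, 2, 0, 5, -4, 4]
j stops at 3, i stops at 4; i≥j ⇒ return 3. A=[-6, -9, -10, -11, -1, 2, 0, 5, -4, 4]

3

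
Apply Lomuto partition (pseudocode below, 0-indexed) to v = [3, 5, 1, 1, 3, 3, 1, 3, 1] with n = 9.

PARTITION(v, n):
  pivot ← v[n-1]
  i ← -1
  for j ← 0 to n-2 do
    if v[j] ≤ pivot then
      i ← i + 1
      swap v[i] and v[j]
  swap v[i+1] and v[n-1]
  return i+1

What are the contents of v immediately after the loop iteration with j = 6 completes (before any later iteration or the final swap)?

pivot = v[8] = 1; i = -1
j=0: v[0]=3 > 1 → no swap
j=1: v[1]=5 > 1 → no swap
j=2: v[2]=1 ≤ 1 → i=0, swap v[0],v[2] → [1, 5, 3, 1, 3, 3, 1, 3, 1]
j=3: v[3]=1 ≤ 1 → i=1, swap v[1],v[3] → [1, 1, 3, 5, 3, 3, 1, 3, 1]
j=4: v[4]=3 > 1 → no swap
j=5: v[5]=3 > 1 → no swap
j=6: v[6]=1 ≤ 1 → i=2, swap v[2],v[6] → [1, 1, 1, 5, 3, 3, 3, 3, 1]
(after j=6) v = [1, 1, 1, 5, 3, 3, 3, 3, 1]

[1, 1, 1, 5, 3, 3, 3, 3, 1]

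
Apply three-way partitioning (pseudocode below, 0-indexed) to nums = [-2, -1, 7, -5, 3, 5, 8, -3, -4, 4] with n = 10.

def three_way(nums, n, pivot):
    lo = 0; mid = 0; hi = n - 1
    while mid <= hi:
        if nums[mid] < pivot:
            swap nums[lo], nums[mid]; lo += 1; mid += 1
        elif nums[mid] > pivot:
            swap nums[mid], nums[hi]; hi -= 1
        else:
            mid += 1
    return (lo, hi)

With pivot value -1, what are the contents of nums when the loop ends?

pivot = -1; lo=0, mid=0, hi=9
nums[mid]=-2<-1: swap nums[0],nums[0]; lo=1,mid=1 → [-2, -1, 7, -5, 3, 5, 8, -3, -4, 4]
nums[mid]=-1=-1: mid=2
nums[mid]=7>-1: swap nums[2],nums[9]; hi=8 → [-2, -1, 4, -5, 3, 5, 8, -3, -4, 7]
nums[mid]=4>-1: swap nums[2],nums[8]; hi=7 → [-2, -1, -4, -5, 3, 5, 8, -3, 4, 7]
nums[mid]=-4<-1: swap nums[1],nums[2]; lo=2,mid=3 → [-2, -4, -1, -5, 3, 5, 8, -3, 4, 7]
nums[mid]=-5<-1: swap nums[2],nums[3]; lo=3,mid=4 → [-2, -4, -5, -1, 3, 5, 8, -3, 4, 7]
nums[mid]=3>-1: swap nums[4],nums[7]; hi=6 → [-2, -4, -5, -1, -3, 5, 8, 3, 4, 7]
nums[mid]=-3<-1: swap nums[3],nums[4]; lo=4,mid=5 → [-2, -4, -5, -3, -1, 5, 8, 3, 4, 7]
nums[mid]=5>-1: swap nums[5],nums[6]; hi=5 → [-2, -4, -5, -3, -1, 8, 5, 3, 4, 7]
nums[mid]=8>-1: swap nums[5],nums[5]; hi=4 → [-2, -4, -5, -3, -1, 8, 5, 3, 4, 7]
end: lo=4, hi=4; nums = [-2, -4, -5, -3, -1, 8, 5, 3, 4, 7]

[-2, -4, -5, -3, -1, 8, 5, 3, 4, 7]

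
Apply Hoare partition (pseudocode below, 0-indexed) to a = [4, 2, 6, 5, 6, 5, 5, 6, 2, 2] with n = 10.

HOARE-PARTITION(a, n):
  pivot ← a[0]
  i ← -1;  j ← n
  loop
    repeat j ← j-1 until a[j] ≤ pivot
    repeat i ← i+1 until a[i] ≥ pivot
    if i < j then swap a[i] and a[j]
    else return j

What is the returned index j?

2

pivot=4
j stops at 9 (2), i stops at 0 (4); swap ⇒ [2, 2, 6, 5, 6, 5, 5, 6, 2, 4]
j stops at 8 (2), i stops at 2 (6); swap ⇒ [2, 2, 2, 5, 6, 5, 5, 6, 6, 4]
j stops at 2, i stops at 3; i≥j ⇒ return 2. a=[2, 2, 2, 5, 6, 5, 5, 6, 6, 4]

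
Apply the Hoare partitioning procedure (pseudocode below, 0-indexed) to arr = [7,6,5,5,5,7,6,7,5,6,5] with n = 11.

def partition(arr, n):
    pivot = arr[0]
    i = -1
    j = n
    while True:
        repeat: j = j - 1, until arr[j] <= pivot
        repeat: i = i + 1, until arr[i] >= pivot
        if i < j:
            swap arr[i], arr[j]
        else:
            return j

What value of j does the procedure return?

7

pivot = arr[0] = 7; i = -1, j = 11
j→10 (arr[10]=5≤7), i→0 (arr[0]=7≥7); i<j, swap → [5,6,5,5,5,7,6,7,5,6,7]
j→9 (arr[9]=6≤7), i→5 (arr[5]=7≥7); i<j, swap → [5,6,5,5,5,6,6,7,5,7,7]
j→8 (arr[8]=5≤7), i→7 (arr[7]=7≥7); i<j, swap → [5,6,5,5,5,6,6,5,7,7,7]
j→7, i→8; i≥j, return j=7. arr = [5,6,5,5,5,6,6,5,7,7,7]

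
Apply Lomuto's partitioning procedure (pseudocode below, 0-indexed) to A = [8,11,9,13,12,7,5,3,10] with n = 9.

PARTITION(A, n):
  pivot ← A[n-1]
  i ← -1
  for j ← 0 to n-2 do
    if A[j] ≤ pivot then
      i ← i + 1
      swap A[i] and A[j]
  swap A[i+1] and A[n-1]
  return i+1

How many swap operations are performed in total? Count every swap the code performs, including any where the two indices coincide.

6

pivot=10, i=-1
j=0: 8≤10, i=0, swap(0,0) ⇒ [8,11,9,13,12,7,5,3,10]
j=1: 11>10, skip
j=2: 9≤10, i=1, swap(1,2) ⇒ [8,9,11,13,12,7,5,3,10]
j=3: 13>10, skip
j=4: 12>10, skip
j=5: 7≤10, i=2, swap(2,5) ⇒ [8,9,7,13,12,11,5,3,10]
j=6: 5≤10, i=3, swap(3,6) ⇒ [8,9,7,5,12,11,13,3,10]
j=7: 3≤10, i=4, swap(4,7) ⇒ [8,9,7,5,3,11,13,12,10]
swap(5,8) ⇒ [8,9,7,5,3,10,13,12,11]; return 5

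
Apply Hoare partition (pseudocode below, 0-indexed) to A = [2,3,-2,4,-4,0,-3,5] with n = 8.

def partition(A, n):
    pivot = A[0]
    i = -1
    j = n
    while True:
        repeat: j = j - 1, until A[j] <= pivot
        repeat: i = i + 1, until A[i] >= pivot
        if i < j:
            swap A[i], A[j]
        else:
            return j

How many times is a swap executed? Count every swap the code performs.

3

pivot = A[0] = 2; i = -1, j = 8
j→6 (A[6]=-3≤2), i→0 (A[0]=2≥2); i<j, swap → [-3,3,-2,4,-4,0,2,5]
j→5 (A[5]=0≤2), i→1 (A[1]=3≥2); i<j, swap → [-3,0,-2,4,-4,3,2,5]
j→4 (A[4]=-4≤2), i→3 (A[3]=4≥2); i<j, swap → [-3,0,-2,-4,4,3,2,5]
j→3, i→4; i≥j, return j=3. A = [-3,0,-2,-4,4,3,2,5]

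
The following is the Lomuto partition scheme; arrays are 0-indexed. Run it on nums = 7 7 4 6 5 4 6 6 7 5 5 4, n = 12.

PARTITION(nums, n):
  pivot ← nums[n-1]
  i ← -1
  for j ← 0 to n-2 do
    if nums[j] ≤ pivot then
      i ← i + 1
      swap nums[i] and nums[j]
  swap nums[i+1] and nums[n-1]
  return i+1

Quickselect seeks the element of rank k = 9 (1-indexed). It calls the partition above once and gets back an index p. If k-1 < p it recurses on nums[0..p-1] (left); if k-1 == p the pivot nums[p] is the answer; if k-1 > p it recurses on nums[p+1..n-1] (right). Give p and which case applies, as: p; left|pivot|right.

pivot = nums[11] = 4; i = -1
j=0: nums[0]=7 > 4 → no swap
j=1: nums[1]=7 > 4 → no swap
j=2: nums[2]=4 ≤ 4 → i=0, swap nums[0],nums[2] → 4 7 7 6 5 4 6 6 7 5 5 4
j=3: nums[3]=6 > 4 → no swap
j=4: nums[4]=5 > 4 → no swap
j=5: nums[5]=4 ≤ 4 → i=1, swap nums[1],nums[5] → 4 4 7 6 5 7 6 6 7 5 5 4
j=6: nums[6]=6 > 4 → no swap
j=7: nums[7]=6 > 4 → no swap
j=8: nums[8]=7 > 4 → no swap
j=9: nums[9]=5 > 4 → no swap
j=10: nums[10]=5 > 4 → no swap
final swap nums[2],nums[11] → 4 4 4 6 5 7 6 6 7 5 5 7; return 2
p = 2; k-1 = 8 > 2 ⇒ right

2; right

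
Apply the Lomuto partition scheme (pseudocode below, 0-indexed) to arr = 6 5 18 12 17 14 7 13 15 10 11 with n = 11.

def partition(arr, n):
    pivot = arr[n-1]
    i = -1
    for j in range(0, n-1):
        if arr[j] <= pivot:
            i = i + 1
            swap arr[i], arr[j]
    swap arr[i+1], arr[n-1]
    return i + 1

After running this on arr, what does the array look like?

pivot = arr[10] = 11; i = -1
j=0: arr[0]=6 ≤ 11 → i=0, swap arr[0],arr[0] (no change) → 6 5 18 12 17 14 7 13 15 10 11
j=1: arr[1]=5 ≤ 11 → i=1, swap arr[1],arr[1] (no change) → 6 5 18 12 17 14 7 13 15 10 11
j=2: arr[2]=18 > 11 → no swap
j=3: arr[3]=12 > 11 → no swap
j=4: arr[4]=17 > 11 → no swap
j=5: arr[5]=14 > 11 → no swap
j=6: arr[6]=7 ≤ 11 → i=2, swap arr[2],arr[6] → 6 5 7 12 17 14 18 13 15 10 11
j=7: arr[7]=13 > 11 → no swap
j=8: arr[8]=15 > 11 → no swap
j=9: arr[9]=10 ≤ 11 → i=3, swap arr[3],arr[9] → 6 5 7 10 17 14 18 13 15 12 11
final swap arr[4],arr[10] → 6 5 7 10 11 14 18 13 15 12 17; return 4

6 5 7 10 11 14 18 13 15 12 17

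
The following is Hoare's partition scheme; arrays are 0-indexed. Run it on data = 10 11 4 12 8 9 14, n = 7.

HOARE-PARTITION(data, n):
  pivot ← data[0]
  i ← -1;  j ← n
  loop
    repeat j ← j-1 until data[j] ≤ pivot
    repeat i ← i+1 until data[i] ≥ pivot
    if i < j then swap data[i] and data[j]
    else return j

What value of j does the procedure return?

2

pivot=10
j stops at 5 (9), i stops at 0 (10); swap ⇒ 9 11 4 12 8 10 14
j stops at 4 (8), i stops at 1 (11); swap ⇒ 9 8 4 12 11 10 14
j stops at 2, i stops at 3; i≥j ⇒ return 2. data=9 8 4 12 11 10 14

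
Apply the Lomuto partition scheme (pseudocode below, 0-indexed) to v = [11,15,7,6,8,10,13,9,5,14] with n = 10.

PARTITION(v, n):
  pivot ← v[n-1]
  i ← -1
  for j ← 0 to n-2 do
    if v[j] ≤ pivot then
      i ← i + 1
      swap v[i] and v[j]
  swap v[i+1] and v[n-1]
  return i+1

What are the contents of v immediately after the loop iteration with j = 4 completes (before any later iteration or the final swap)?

[11,7,6,8,15,10,13,9,5,14]

pivot = v[9] = 14; i = -1
j=0: v[0]=11 ≤ 14 → i=0, swap v[0],v[0] (no change) → [11,15,7,6,8,10,13,9,5,14]
j=1: v[1]=15 > 14 → no swap
j=2: v[2]=7 ≤ 14 → i=1, swap v[1],v[2] → [11,7,15,6,8,10,13,9,5,14]
j=3: v[3]=6 ≤ 14 → i=2, swap v[2],v[3] → [11,7,6,15,8,10,13,9,5,14]
j=4: v[4]=8 ≤ 14 → i=3, swap v[3],v[4] → [11,7,6,8,15,10,13,9,5,14]
(after j=4) v = [11,7,6,8,15,10,13,9,5,14]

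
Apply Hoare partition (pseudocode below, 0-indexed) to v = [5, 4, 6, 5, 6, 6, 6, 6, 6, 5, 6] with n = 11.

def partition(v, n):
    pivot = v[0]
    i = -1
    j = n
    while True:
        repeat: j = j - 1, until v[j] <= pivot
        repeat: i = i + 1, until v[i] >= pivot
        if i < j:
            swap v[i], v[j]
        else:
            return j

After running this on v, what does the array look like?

[5, 4, 5, 6, 6, 6, 6, 6, 6, 5, 6]

pivot = v[0] = 5; i = -1, j = 11
j→9 (v[9]=5≤5), i→0 (v[0]=5≥5); i<j, swap → [5, 4, 6, 5, 6, 6, 6, 6, 6, 5, 6]
j→3 (v[3]=5≤5), i→2 (v[2]=6≥5); i<j, swap → [5, 4, 5, 6, 6, 6, 6, 6, 6, 5, 6]
j→2, i→3; i≥j, return j=2. v = [5, 4, 5, 6, 6, 6, 6, 6, 6, 5, 6]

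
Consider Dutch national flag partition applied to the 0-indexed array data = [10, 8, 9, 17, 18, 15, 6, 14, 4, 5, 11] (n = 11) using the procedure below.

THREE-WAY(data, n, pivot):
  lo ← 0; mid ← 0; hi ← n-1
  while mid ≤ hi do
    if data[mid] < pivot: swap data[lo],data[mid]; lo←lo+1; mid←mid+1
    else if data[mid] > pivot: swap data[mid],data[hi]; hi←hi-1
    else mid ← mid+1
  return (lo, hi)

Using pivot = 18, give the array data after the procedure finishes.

lo=0 mid=0 hi=10
10<18: swap(0,0), lo=1 mid=1 ⇒ [10, 8, 9, 17, 18, 15, 6, 14, 4, 5, 11]
8<18: swap(1,1), lo=2 mid=2 ⇒ [10, 8, 9, 17, 18, 15, 6, 14, 4, 5, 11]
9<18: swap(2,2), lo=3 mid=3 ⇒ [10, 8, 9, 17, 18, 15, 6, 14, 4, 5, 11]
17<18: swap(3,3), lo=4 mid=4 ⇒ [10, 8, 9, 17, 18, 15, 6, 14, 4, 5, 11]
18=18: mid=5
15<18: swap(4,5), lo=5 mid=6 ⇒ [10, 8, 9, 17, 15, 18, 6, 14, 4, 5, 11]
6<18: swap(5,6), lo=6 mid=7 ⇒ [10, 8, 9, 17, 15, 6, 18, 14, 4, 5, 11]
14<18: swap(6,7), lo=7 mid=8 ⇒ [10, 8, 9, 17, 15, 6, 14, 18, 4, 5, 11]
4<18: swap(7,8), lo=8 mid=9 ⇒ [10, 8, 9, 17, 15, 6, 14, 4, 18, 5, 11]
5<18: swap(8,9), lo=9 mid=10 ⇒ [10, 8, 9, 17, 15, 6, 14, 4, 5, 18, 11]
11<18: swap(9,10), lo=10 mid=11 ⇒ [10, 8, 9, 17, 15, 6, 14, 4, 5, 11, 18]
done. lo=10 hi=10; data=[10, 8, 9, 17, 15, 6, 14, 4, 5, 11, 18]

[10, 8, 9, 17, 15, 6, 14, 4, 5, 11, 18]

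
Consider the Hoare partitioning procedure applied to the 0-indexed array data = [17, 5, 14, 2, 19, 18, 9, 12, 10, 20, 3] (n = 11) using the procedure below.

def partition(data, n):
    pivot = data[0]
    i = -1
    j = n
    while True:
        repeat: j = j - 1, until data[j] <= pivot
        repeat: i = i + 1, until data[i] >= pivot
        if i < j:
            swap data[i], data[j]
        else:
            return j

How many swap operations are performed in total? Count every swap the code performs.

pivot = data[0] = 17; i = -1, j = 11
j→10 (data[10]=3≤17), i→0 (data[0]=17≥17); i<j, swap → [3, 5, 14, 2, 19, 18, 9, 12, 10, 20, 17]
j→8 (data[8]=10≤17), i→4 (data[4]=19≥17); i<j, swap → [3, 5, 14, 2, 10, 18, 9, 12, 19, 20, 17]
j→7 (data[7]=12≤17), i→5 (data[5]=18≥17); i<j, swap → [3, 5, 14, 2, 10, 12, 9, 18, 19, 20, 17]
j→6, i→7; i≥j, return j=6. data = [3, 5, 14, 2, 10, 12, 9, 18, 19, 20, 17]

3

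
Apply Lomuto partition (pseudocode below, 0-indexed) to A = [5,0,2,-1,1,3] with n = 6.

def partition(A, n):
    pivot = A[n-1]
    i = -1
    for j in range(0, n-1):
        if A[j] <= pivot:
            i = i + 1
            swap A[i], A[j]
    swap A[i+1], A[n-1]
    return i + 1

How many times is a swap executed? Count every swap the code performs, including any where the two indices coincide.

5

pivot=3, i=-1
j=0: 5>3, skip
j=1: 0≤3, i=0, swap(0,1) ⇒ [0,5,2,-1,1,3]
j=2: 2≤3, i=1, swap(1,2) ⇒ [0,2,5,-1,1,3]
j=3: -1≤3, i=2, swap(2,3) ⇒ [0,2,-1,5,1,3]
j=4: 1≤3, i=3, swap(3,4) ⇒ [0,2,-1,1,5,3]
swap(4,5) ⇒ [0,2,-1,1,3,5]; return 4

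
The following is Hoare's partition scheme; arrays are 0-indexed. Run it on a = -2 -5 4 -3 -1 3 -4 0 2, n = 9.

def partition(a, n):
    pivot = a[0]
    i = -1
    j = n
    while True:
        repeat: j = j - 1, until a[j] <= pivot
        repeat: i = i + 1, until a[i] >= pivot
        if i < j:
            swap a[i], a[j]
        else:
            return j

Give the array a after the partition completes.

-4 -5 -3 4 -1 3 -2 0 2

pivot = a[0] = -2; i = -1, j = 9
j→6 (a[6]=-4≤-2), i→0 (a[0]=-2≥-2); i<j, swap → -4 -5 4 -3 -1 3 -2 0 2
j→3 (a[3]=-3≤-2), i→2 (a[2]=4≥-2); i<j, swap → -4 -5 -3 4 -1 3 -2 0 2
j→2, i→3; i≥j, return j=2. a = -4 -5 -3 4 -1 3 -2 0 2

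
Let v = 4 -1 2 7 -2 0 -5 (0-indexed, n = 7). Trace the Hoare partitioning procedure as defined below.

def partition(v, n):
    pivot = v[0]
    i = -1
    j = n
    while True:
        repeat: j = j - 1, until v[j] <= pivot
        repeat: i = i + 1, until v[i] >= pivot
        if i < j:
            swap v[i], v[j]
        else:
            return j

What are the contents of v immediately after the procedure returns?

-5 -1 2 0 -2 7 4

pivot=4
j stops at 6 (-5), i stops at 0 (4); swap ⇒ -5 -1 2 7 -2 0 4
j stops at 5 (0), i stops at 3 (7); swap ⇒ -5 -1 2 0 -2 7 4
j stops at 4, i stops at 5; i≥j ⇒ return 4. v=-5 -1 2 0 -2 7 4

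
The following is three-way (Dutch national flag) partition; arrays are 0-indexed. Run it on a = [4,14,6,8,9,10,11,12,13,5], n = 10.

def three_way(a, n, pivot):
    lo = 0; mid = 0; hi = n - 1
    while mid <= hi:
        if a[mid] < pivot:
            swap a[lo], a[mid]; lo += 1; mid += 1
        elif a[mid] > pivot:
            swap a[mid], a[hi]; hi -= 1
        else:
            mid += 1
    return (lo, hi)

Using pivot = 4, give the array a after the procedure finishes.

pivot = 4; lo=0, mid=0, hi=9
a[mid]=4=4: mid=1
a[mid]=14>4: swap a[1],a[9]; hi=8 → [4,5,6,8,9,10,11,12,13,14]
a[mid]=5>4: swap a[1],a[8]; hi=7 → [4,13,6,8,9,10,11,12,5,14]
a[mid]=13>4: swap a[1],a[7]; hi=6 → [4,12,6,8,9,10,11,13,5,14]
a[mid]=12>4: swap a[1],a[6]; hi=5 → [4,11,6,8,9,10,12,13,5,14]
a[mid]=11>4: swap a[1],a[5]; hi=4 → [4,10,6,8,9,11,12,13,5,14]
a[mid]=10>4: swap a[1],a[4]; hi=3 → [4,9,6,8,10,11,12,13,5,14]
a[mid]=9>4: swap a[1],a[3]; hi=2 → [4,8,6,9,10,11,12,13,5,14]
a[mid]=8>4: swap a[1],a[2]; hi=1 → [4,6,8,9,10,11,12,13,5,14]
a[mid]=6>4: swap a[1],a[1]; hi=0 → [4,6,8,9,10,11,12,13,5,14]
end: lo=0, hi=0; a = [4,6,8,9,10,11,12,13,5,14]

[4,6,8,9,10,11,12,13,5,14]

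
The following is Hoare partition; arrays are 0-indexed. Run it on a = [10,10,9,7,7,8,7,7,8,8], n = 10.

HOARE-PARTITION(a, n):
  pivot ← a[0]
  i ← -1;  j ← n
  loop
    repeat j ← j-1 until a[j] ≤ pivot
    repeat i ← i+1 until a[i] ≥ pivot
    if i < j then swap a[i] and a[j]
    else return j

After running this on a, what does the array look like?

pivot = a[0] = 10; i = -1, j = 10
j→9 (a[9]=8≤10), i→0 (a[0]=10≥10); i<j, swap → [8,10,9,7,7,8,7,7,8,10]
j→8 (a[8]=8≤10), i→1 (a[1]=10≥10); i<j, swap → [8,8,9,7,7,8,7,7,10,10]
j→7, i→8; i≥j, return j=7. a = [8,8,9,7,7,8,7,7,10,10]

[8,8,9,7,7,8,7,7,10,10]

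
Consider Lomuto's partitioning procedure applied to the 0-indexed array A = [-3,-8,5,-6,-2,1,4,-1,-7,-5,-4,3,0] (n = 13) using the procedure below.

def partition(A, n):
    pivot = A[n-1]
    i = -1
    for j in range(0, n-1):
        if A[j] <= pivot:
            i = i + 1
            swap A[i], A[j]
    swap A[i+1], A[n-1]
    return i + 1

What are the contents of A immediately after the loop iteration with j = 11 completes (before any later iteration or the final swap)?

[-3,-8,-6,-2,-1,-7,-5,-4,1,4,5,3,0]

pivot=0, i=-1
j=0: -3≤0, i=0, swap(0,0) ⇒ [-3,-8,5,-6,-2,1,4,-1,-7,-5,-4,3,0]
j=1: -8≤0, i=1, swap(1,1) ⇒ [-3,-8,5,-6,-2,1,4,-1,-7,-5,-4,3,0]
j=2: 5>0, skip
j=3: -6≤0, i=2, swap(2,3) ⇒ [-3,-8,-6,5,-2,1,4,-1,-7,-5,-4,3,0]
j=4: -2≤0, i=3, swap(3,4) ⇒ [-3,-8,-6,-2,5,1,4,-1,-7,-5,-4,3,0]
j=5: 1>0, skip
j=6: 4>0, skip
j=7: -1≤0, i=4, swap(4,7) ⇒ [-3,-8,-6,-2,-1,1,4,5,-7,-5,-4,3,0]
j=8: -7≤0, i=5, swap(5,8) ⇒ [-3,-8,-6,-2,-1,-7,4,5,1,-5,-4,3,0]
j=9: -5≤0, i=6, swap(6,9) ⇒ [-3,-8,-6,-2,-1,-7,-5,5,1,4,-4,3,0]
j=10: -4≤0, i=7, swap(7,10) ⇒ [-3,-8,-6,-2,-1,-7,-5,-4,1,4,5,3,0]
j=11: 3>0, skip
(after j=11) A = [-3,-8,-6,-2,-1,-7,-5,-4,1,4,5,3,0]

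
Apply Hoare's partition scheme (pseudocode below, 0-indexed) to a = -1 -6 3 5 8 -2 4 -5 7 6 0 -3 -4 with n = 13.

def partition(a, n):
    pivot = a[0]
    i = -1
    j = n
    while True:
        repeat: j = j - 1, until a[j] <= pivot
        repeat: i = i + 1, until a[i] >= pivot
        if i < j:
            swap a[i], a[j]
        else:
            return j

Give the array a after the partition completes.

-4 -6 -3 -5 -2 8 4 5 7 6 0 3 -1

pivot=-1
j stops at 12 (-4), i stops at 0 (-1); swap ⇒ -4 -6 3 5 8 -2 4 -5 7 6 0 -3 -1
j stops at 11 (-3), i stops at 2 (3); swap ⇒ -4 -6 -3 5 8 -2 4 -5 7 6 0 3 -1
j stops at 7 (-5), i stops at 3 (5); swap ⇒ -4 -6 -3 -5 8 -2 4 5 7 6 0 3 -1
j stops at 5 (-2), i stops at 4 (8); swap ⇒ -4 -6 -3 -5 -2 8 4 5 7 6 0 3 -1
j stops at 4, i stops at 5; i≥j ⇒ return 4. a=-4 -6 -3 -5 -2 8 4 5 7 6 0 3 -1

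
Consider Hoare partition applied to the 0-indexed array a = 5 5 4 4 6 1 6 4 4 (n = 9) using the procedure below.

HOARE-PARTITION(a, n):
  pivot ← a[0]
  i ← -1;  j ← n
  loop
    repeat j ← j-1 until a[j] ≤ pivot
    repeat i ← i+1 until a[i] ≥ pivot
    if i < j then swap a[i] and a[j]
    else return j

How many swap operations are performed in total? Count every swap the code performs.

3

pivot=5
j stops at 8 (4), i stops at 0 (5); swap ⇒ 4 5 4 4 6 1 6 4 5
j stops at 7 (4), i stops at 1 (5); swap ⇒ 4 4 4 4 6 1 6 5 5
j stops at 5 (1), i stops at 4 (6); swap ⇒ 4 4 4 4 1 6 6 5 5
j stops at 4, i stops at 5; i≥j ⇒ return 4. a=4 4 4 4 1 6 6 5 5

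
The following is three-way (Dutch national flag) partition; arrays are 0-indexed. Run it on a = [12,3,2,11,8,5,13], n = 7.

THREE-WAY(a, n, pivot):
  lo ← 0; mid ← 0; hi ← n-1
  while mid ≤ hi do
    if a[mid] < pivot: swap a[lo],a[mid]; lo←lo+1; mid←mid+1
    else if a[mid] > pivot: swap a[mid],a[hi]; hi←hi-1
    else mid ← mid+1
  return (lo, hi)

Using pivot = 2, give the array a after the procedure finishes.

[2,3,11,8,5,13,12]

pivot = 2; lo=0, mid=0, hi=6
a[mid]=12>2: swap a[0],a[6]; hi=5 → [13,3,2,11,8,5,12]
a[mid]=13>2: swap a[0],a[5]; hi=4 → [5,3,2,11,8,13,12]
a[mid]=5>2: swap a[0],a[4]; hi=3 → [8,3,2,11,5,13,12]
a[mid]=8>2: swap a[0],a[3]; hi=2 → [11,3,2,8,5,13,12]
a[mid]=11>2: swap a[0],a[2]; hi=1 → [2,3,11,8,5,13,12]
a[mid]=2=2: mid=1
a[mid]=3>2: swap a[1],a[1]; hi=0 → [2,3,11,8,5,13,12]
end: lo=0, hi=0; a = [2,3,11,8,5,13,12]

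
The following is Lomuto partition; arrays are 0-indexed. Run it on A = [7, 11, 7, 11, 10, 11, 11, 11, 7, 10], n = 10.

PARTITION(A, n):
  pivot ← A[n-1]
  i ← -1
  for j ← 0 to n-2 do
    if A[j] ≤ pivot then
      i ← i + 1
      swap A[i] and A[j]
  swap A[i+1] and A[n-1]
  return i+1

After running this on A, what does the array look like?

pivot=10, i=-1
j=0: 7≤10, i=0, swap(0,0) ⇒ [7, 11, 7, 11, 10, 11, 11, 11, 7, 10]
j=1: 11>10, skip
j=2: 7≤10, i=1, swap(1,2) ⇒ [7, 7, 11, 11, 10, 11, 11, 11, 7, 10]
j=3: 11>10, skip
j=4: 10≤10, i=2, swap(2,4) ⇒ [7, 7, 10, 11, 11, 11, 11, 11, 7, 10]
j=5: 11>10, skip
j=6: 11>10, skip
j=7: 11>10, skip
j=8: 7≤10, i=3, swap(3,8) ⇒ [7, 7, 10, 7, 11, 11, 11, 11, 11, 10]
swap(4,9) ⇒ [7, 7, 10, 7, 10, 11, 11, 11, 11, 11]; return 4

[7, 7, 10, 7, 10, 11, 11, 11, 11, 11]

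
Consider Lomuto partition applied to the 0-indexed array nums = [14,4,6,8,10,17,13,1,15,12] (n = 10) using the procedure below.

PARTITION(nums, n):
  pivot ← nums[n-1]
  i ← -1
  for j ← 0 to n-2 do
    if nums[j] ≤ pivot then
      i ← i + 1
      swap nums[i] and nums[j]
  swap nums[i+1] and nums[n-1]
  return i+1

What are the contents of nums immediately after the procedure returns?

pivot = nums[9] = 12; i = -1
j=0: nums[0]=14 > 12 → no swap
j=1: nums[1]=4 ≤ 12 → i=0, swap nums[0],nums[1] → [4,14,6,8,10,17,13,1,15,12]
j=2: nums[2]=6 ≤ 12 → i=1, swap nums[1],nums[2] → [4,6,14,8,10,17,13,1,15,12]
j=3: nums[3]=8 ≤ 12 → i=2, swap nums[2],nums[3] → [4,6,8,14,10,17,13,1,15,12]
j=4: nums[4]=10 ≤ 12 → i=3, swap nums[3],nums[4] → [4,6,8,10,14,17,13,1,15,12]
j=5: nums[5]=17 > 12 → no swap
j=6: nums[6]=13 > 12 → no swap
j=7: nums[7]=1 ≤ 12 → i=4, swap nums[4],nums[7] → [4,6,8,10,1,17,13,14,15,12]
j=8: nums[8]=15 > 12 → no swap
final swap nums[5],nums[9] → [4,6,8,10,1,12,13,14,15,17]; return 5

[4,6,8,10,1,12,13,14,15,17]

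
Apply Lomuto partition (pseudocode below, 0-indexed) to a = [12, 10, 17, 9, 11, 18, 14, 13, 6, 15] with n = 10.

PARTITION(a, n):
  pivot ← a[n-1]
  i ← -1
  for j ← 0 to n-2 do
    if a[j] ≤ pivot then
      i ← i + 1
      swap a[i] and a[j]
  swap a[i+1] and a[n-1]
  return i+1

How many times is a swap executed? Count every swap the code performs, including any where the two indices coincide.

8

pivot=15, i=-1
j=0: 12≤15, i=0, swap(0,0) ⇒ [12, 10, 17, 9, 11, 18, 14, 13, 6, 15]
j=1: 10≤15, i=1, swap(1,1) ⇒ [12, 10, 17, 9, 11, 18, 14, 13, 6, 15]
j=2: 17>15, skip
j=3: 9≤15, i=2, swap(2,3) ⇒ [12, 10, 9, 17, 11, 18, 14, 13, 6, 15]
j=4: 11≤15, i=3, swap(3,4) ⇒ [12, 10, 9, 11, 17, 18, 14, 13, 6, 15]
j=5: 18>15, skip
j=6: 14≤15, i=4, swap(4,6) ⇒ [12, 10, 9, 11, 14, 18, 17, 13, 6, 15]
j=7: 13≤15, i=5, swap(5,7) ⇒ [12, 10, 9, 11, 14, 13, 17, 18, 6, 15]
j=8: 6≤15, i=6, swap(6,8) ⇒ [12, 10, 9, 11, 14, 13, 6, 18, 17, 15]
swap(7,9) ⇒ [12, 10, 9, 11, 14, 13, 6, 15, 17, 18]; return 7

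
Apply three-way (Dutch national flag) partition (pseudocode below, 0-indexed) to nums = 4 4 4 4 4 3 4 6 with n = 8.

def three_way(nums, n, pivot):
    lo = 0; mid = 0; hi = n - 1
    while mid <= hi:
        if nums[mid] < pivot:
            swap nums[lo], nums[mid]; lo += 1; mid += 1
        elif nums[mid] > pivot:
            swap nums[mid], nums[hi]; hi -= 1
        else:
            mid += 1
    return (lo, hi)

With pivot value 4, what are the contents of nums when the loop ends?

lo=0 mid=0 hi=7
4=4: mid=1
4=4: mid=2
4=4: mid=3
4=4: mid=4
4=4: mid=5
3<4: swap(0,5), lo=1 mid=6 ⇒ 3 4 4 4 4 4 4 6
4=4: mid=7
6>4: swap(7,7), hi=6 ⇒ 3 4 4 4 4 4 4 6
done. lo=1 hi=6; nums=3 4 4 4 4 4 4 6

3 4 4 4 4 4 4 6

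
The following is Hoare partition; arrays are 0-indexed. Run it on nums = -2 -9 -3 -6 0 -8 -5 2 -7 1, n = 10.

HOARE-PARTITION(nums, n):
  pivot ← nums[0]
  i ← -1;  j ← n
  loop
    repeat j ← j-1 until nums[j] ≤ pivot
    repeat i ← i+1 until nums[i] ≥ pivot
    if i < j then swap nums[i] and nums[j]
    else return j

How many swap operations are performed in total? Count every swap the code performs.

2

pivot = nums[0] = -2; i = -1, j = 10
j→8 (nums[8]=-7≤-2), i→0 (nums[0]=-2≥-2); i<j, swap → -7 -9 -3 -6 0 -8 -5 2 -2 1
j→6 (nums[6]=-5≤-2), i→4 (nums[4]=0≥-2); i<j, swap → -7 -9 -3 -6 -5 -8 0 2 -2 1
j→5, i→6; i≥j, return j=5. nums = -7 -9 -3 -6 -5 -8 0 2 -2 1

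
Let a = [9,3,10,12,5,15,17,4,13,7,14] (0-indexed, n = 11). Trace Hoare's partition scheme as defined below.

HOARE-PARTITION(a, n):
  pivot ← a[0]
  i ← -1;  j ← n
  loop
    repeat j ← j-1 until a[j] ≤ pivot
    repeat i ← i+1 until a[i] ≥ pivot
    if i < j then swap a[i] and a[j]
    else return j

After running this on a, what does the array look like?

[7,3,4,5,12,15,17,10,13,9,14]

pivot = a[0] = 9; i = -1, j = 11
j→9 (a[9]=7≤9), i→0 (a[0]=9≥9); i<j, swap → [7,3,10,12,5,15,17,4,13,9,14]
j→7 (a[7]=4≤9), i→2 (a[2]=10≥9); i<j, swap → [7,3,4,12,5,15,17,10,13,9,14]
j→4 (a[4]=5≤9), i→3 (a[3]=12≥9); i<j, swap → [7,3,4,5,12,15,17,10,13,9,14]
j→3, i→4; i≥j, return j=3. a = [7,3,4,5,12,15,17,10,13,9,14]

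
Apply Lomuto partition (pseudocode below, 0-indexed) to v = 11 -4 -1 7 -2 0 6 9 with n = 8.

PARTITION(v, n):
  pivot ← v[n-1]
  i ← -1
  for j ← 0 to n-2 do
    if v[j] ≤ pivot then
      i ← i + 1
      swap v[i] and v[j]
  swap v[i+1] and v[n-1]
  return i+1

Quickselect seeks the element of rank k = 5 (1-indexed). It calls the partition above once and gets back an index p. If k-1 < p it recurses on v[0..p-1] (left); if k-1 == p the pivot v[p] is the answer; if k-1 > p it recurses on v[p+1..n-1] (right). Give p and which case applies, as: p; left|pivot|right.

6; left

pivot=9, i=-1
j=0: 11>9, skip
j=1: -4≤9, i=0, swap(0,1) ⇒ -4 11 -1 7 -2 0 6 9
j=2: -1≤9, i=1, swap(1,2) ⇒ -4 -1 11 7 -2 0 6 9
j=3: 7≤9, i=2, swap(2,3) ⇒ -4 -1 7 11 -2 0 6 9
j=4: -2≤9, i=3, swap(3,4) ⇒ -4 -1 7 -2 11 0 6 9
j=5: 0≤9, i=4, swap(4,5) ⇒ -4 -1 7 -2 0 11 6 9
j=6: 6≤9, i=5, swap(5,6) ⇒ -4 -1 7 -2 0 6 11 9
swap(6,7) ⇒ -4 -1 7 -2 0 6 9 11; return 6
p = 6; k-1 = 4 < 6 ⇒ left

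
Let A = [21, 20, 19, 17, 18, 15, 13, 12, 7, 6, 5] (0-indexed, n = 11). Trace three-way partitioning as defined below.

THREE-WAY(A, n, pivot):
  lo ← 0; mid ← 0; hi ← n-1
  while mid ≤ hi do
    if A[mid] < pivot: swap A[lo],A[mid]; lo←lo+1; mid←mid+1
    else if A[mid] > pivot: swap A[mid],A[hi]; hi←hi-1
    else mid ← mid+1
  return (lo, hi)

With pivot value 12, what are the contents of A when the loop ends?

[5, 6, 7, 12, 15, 13, 18, 17, 19, 20, 21]

pivot = 12; lo=0, mid=0, hi=10
A[mid]=21>12: swap A[0],A[10]; hi=9 → [5, 20, 19, 17, 18, 15, 13, 12, 7, 6, 21]
A[mid]=5<12: swap A[0],A[0]; lo=1,mid=1 → [5, 20, 19, 17, 18, 15, 13, 12, 7, 6, 21]
A[mid]=20>12: swap A[1],A[9]; hi=8 → [5, 6, 19, 17, 18, 15, 13, 12, 7, 20, 21]
A[mid]=6<12: swap A[1],A[1]; lo=2,mid=2 → [5, 6, 19, 17, 18, 15, 13, 12, 7, 20, 21]
A[mid]=19>12: swap A[2],A[8]; hi=7 → [5, 6, 7, 17, 18, 15, 13, 12, 19, 20, 21]
A[mid]=7<12: swap A[2],A[2]; lo=3,mid=3 → [5, 6, 7, 17, 18, 15, 13, 12, 19, 20, 21]
A[mid]=17>12: swap A[3],A[7]; hi=6 → [5, 6, 7, 12, 18, 15, 13, 17, 19, 20, 21]
A[mid]=12=12: mid=4
A[mid]=18>12: swap A[4],A[6]; hi=5 → [5, 6, 7, 12, 13, 15, 18, 17, 19, 20, 21]
A[mid]=13>12: swap A[4],A[5]; hi=4 → [5, 6, 7, 12, 15, 13, 18, 17, 19, 20, 21]
A[mid]=15>12: swap A[4],A[4]; hi=3 → [5, 6, 7, 12, 15, 13, 18, 17, 19, 20, 21]
end: lo=3, hi=3; A = [5, 6, 7, 12, 15, 13, 18, 17, 19, 20, 21]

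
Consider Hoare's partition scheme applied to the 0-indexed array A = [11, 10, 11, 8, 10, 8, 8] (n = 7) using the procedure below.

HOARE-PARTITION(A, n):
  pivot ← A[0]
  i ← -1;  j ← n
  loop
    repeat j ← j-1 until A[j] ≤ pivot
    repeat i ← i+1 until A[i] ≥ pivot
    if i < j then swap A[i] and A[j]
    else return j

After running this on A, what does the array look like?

pivot=11
j stops at 6 (8), i stops at 0 (11); swap ⇒ [8, 10, 11, 8, 10, 8, 11]
j stops at 5 (8), i stops at 2 (11); swap ⇒ [8, 10, 8, 8, 10, 11, 11]
j stops at 4, i stops at 5; i≥j ⇒ return 4. A=[8, 10, 8, 8, 10, 11, 11]

[8, 10, 8, 8, 10, 11, 11]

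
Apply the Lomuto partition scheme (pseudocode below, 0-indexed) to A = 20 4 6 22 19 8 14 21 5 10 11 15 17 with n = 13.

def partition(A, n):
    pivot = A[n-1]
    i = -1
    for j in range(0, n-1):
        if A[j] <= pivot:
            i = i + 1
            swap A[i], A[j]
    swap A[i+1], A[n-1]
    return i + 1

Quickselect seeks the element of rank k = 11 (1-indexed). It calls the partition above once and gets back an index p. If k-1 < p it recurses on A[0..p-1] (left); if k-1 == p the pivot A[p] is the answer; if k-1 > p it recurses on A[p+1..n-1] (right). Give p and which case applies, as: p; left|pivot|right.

8; right

pivot = A[12] = 17; i = -1
j=0: A[0]=20 > 17 → no swap
j=1: A[1]=4 ≤ 17 → i=0, swap A[0],A[1] → 4 20 6 22 19 8 14 21 5 10 11 15 17
j=2: A[2]=6 ≤ 17 → i=1, swap A[1],A[2] → 4 6 20 22 19 8 14 21 5 10 11 15 17
j=3: A[3]=22 > 17 → no swap
j=4: A[4]=19 > 17 → no swap
j=5: A[5]=8 ≤ 17 → i=2, swap A[2],A[5] → 4 6 8 22 19 20 14 21 5 10 11 15 17
j=6: A[6]=14 ≤ 17 → i=3, swap A[3],A[6] → 4 6 8 14 19 20 22 21 5 10 11 15 17
j=7: A[7]=21 > 17 → no swap
j=8: A[8]=5 ≤ 17 → i=4, swap A[4],A[8] → 4 6 8 14 5 20 22 21 19 10 11 15 17
j=9: A[9]=10 ≤ 17 → i=5, swap A[5],A[9] → 4 6 8 14 5 10 22 21 19 20 11 15 17
j=10: A[10]=11 ≤ 17 → i=6, swap A[6],A[10] → 4 6 8 14 5 10 11 21 19 20 22 15 17
j=11: A[11]=15 ≤ 17 → i=7, swap A[7],A[11] → 4 6 8 14 5 10 11 15 19 20 22 21 17
final swap A[8],A[12] → 4 6 8 14 5 10 11 15 17 20 22 21 19; return 8
p = 8; k-1 = 10 > 8 ⇒ right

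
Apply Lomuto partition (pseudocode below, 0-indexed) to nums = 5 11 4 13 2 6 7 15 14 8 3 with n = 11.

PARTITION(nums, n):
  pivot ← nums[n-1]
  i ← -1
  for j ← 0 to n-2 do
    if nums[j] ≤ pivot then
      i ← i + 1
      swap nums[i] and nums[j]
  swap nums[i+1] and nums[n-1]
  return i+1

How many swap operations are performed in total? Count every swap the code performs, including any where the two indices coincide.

pivot = nums[10] = 3; i = -1
j=0: nums[0]=5 > 3 → no swap
j=1: nums[1]=11 > 3 → no swap
j=2: nums[2]=4 > 3 → no swap
j=3: nums[3]=13 > 3 → no swap
j=4: nums[4]=2 ≤ 3 → i=0, swap nums[0],nums[4] → 2 11 4 13 5 6 7 15 14 8 3
j=5: nums[5]=6 > 3 → no swap
j=6: nums[6]=7 > 3 → no swap
j=7: nums[7]=15 > 3 → no swap
j=8: nums[8]=14 > 3 → no swap
j=9: nums[9]=8 > 3 → no swap
final swap nums[1],nums[10] → 2 3 4 13 5 6 7 15 14 8 11; return 1

2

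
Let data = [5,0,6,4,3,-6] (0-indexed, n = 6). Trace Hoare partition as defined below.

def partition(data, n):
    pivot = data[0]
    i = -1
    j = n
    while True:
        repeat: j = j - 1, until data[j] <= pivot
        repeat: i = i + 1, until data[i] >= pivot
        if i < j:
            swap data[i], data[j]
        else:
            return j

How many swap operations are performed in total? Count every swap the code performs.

pivot = data[0] = 5; i = -1, j = 6
j→5 (data[5]=-6≤5), i→0 (data[0]=5≥5); i<j, swap → [-6,0,6,4,3,5]
j→4 (data[4]=3≤5), i→2 (data[2]=6≥5); i<j, swap → [-6,0,3,4,6,5]
j→3, i→4; i≥j, return j=3. data = [-6,0,3,4,6,5]

2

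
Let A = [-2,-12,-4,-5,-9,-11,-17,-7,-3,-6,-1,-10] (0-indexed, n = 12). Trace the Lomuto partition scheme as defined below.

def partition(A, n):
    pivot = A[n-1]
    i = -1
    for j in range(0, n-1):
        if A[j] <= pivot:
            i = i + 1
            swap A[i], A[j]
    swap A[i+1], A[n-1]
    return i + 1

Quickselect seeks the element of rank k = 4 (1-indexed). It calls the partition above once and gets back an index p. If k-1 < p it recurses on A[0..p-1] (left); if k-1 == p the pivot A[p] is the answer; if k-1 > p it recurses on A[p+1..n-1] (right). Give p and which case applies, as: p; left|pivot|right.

3; pivot

pivot = A[11] = -10; i = -1
j=0: A[0]=-2 > -10 → no swap
j=1: A[1]=-12 ≤ -10 → i=0, swap A[0],A[1] → [-12,-2,-4,-5,-9,-11,-17,-7,-3,-6,-1,-10]
j=2: A[2]=-4 > -10 → no swap
j=3: A[3]=-5 > -10 → no swap
j=4: A[4]=-9 > -10 → no swap
j=5: A[5]=-11 ≤ -10 → i=1, swap A[1],A[5] → [-12,-11,-4,-5,-9,-2,-17,-7,-3,-6,-1,-10]
j=6: A[6]=-17 ≤ -10 → i=2, swap A[2],A[6] → [-12,-11,-17,-5,-9,-2,-4,-7,-3,-6,-1,-10]
j=7: A[7]=-7 > -10 → no swap
j=8: A[8]=-3 > -10 → no swap
j=9: A[9]=-6 > -10 → no swap
j=10: A[10]=-1 > -10 → no swap
final swap A[3],A[11] → [-12,-11,-17,-10,-9,-2,-4,-7,-3,-6,-1,-5]; return 3
p = 3; k-1 = 3 == 3 ⇒ pivot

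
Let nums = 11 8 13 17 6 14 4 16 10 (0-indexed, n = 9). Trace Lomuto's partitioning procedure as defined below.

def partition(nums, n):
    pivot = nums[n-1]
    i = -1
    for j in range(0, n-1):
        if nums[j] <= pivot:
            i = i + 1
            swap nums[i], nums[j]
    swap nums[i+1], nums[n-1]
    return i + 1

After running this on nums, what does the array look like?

pivot=10, i=-1
j=0: 11>10, skip
j=1: 8≤10, i=0, swap(0,1) ⇒ 8 11 13 17 6 14 4 16 10
j=2: 13>10, skip
j=3: 17>10, skip
j=4: 6≤10, i=1, swap(1,4) ⇒ 8 6 13 17 11 14 4 16 10
j=5: 14>10, skip
j=6: 4≤10, i=2, swap(2,6) ⇒ 8 6 4 17 11 14 13 16 10
j=7: 16>10, skip
swap(3,8) ⇒ 8 6 4 10 11 14 13 16 17; return 3

8 6 4 10 11 14 13 16 17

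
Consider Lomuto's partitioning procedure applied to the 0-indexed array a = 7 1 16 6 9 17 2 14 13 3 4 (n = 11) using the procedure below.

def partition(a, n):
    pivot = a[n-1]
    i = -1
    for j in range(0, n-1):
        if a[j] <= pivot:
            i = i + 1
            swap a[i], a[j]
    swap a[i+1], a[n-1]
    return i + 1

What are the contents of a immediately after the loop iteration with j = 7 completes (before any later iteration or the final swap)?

1 2 16 6 9 17 7 14 13 3 4

pivot = a[10] = 4; i = -1
j=0: a[0]=7 > 4 → no swap
j=1: a[1]=1 ≤ 4 → i=0, swap a[0],a[1] → 1 7 16 6 9 17 2 14 13 3 4
j=2: a[2]=16 > 4 → no swap
j=3: a[3]=6 > 4 → no swap
j=4: a[4]=9 > 4 → no swap
j=5: a[5]=17 > 4 → no swap
j=6: a[6]=2 ≤ 4 → i=1, swap a[1],a[6] → 1 2 16 6 9 17 7 14 13 3 4
j=7: a[7]=14 > 4 → no swap
(after j=7) a = 1 2 16 6 9 17 7 14 13 3 4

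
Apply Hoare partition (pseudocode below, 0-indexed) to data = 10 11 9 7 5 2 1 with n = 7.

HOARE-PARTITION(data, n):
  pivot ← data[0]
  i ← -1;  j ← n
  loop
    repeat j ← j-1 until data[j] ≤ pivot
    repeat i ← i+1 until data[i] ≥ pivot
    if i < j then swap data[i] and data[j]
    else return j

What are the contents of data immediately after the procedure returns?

pivot = data[0] = 10; i = -1, j = 7
j→6 (data[6]=1≤10), i→0 (data[0]=10≥10); i<j, swap → 1 11 9 7 5 2 10
j→5 (data[5]=2≤10), i→1 (data[1]=11≥10); i<j, swap → 1 2 9 7 5 11 10
j→4, i→5; i≥j, return j=4. data = 1 2 9 7 5 11 10

1 2 9 7 5 11 10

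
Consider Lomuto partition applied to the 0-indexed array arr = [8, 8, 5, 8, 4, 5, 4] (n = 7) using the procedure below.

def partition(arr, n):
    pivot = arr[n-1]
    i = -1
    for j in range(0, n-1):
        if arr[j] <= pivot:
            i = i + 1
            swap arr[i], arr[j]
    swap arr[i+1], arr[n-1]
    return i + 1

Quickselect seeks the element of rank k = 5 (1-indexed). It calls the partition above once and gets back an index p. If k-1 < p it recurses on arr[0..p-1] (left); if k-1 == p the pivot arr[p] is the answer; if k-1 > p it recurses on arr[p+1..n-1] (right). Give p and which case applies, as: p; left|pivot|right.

1; right

pivot = arr[6] = 4; i = -1
j=0: arr[0]=8 > 4 → no swap
j=1: arr[1]=8 > 4 → no swap
j=2: arr[2]=5 > 4 → no swap
j=3: arr[3]=8 > 4 → no swap
j=4: arr[4]=4 ≤ 4 → i=0, swap arr[0],arr[4] → [4, 8, 5, 8, 8, 5, 4]
j=5: arr[5]=5 > 4 → no swap
final swap arr[1],arr[6] → [4, 4, 5, 8, 8, 5, 8]; return 1
p = 1; k-1 = 4 > 1 ⇒ right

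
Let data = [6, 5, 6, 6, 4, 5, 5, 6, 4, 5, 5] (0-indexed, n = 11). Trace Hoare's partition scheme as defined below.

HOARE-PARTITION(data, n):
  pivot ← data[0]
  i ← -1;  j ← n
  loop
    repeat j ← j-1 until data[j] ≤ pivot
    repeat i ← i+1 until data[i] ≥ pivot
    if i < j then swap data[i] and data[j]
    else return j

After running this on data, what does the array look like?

[5, 5, 5, 4, 4, 5, 5, 6, 6, 6, 6]

pivot = data[0] = 6; i = -1, j = 11
j→10 (data[10]=5≤6), i→0 (data[0]=6≥6); i<j, swap → [5, 5, 6, 6, 4, 5, 5, 6, 4, 5, 6]
j→9 (data[9]=5≤6), i→2 (data[2]=6≥6); i<j, swap → [5, 5, 5, 6, 4, 5, 5, 6, 4, 6, 6]
j→8 (data[8]=4≤6), i→3 (data[3]=6≥6); i<j, swap → [5, 5, 5, 4, 4, 5, 5, 6, 6, 6, 6]
j→7, i→7; i≥j, return j=7. data = [5, 5, 5, 4, 4, 5, 5, 6, 6, 6, 6]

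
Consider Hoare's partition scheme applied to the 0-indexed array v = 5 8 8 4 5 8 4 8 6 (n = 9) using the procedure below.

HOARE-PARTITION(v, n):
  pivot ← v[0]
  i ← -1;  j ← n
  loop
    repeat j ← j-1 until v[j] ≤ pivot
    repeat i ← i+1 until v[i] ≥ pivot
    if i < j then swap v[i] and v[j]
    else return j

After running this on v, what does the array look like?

pivot = v[0] = 5; i = -1, j = 9
j→6 (v[6]=4≤5), i→0 (v[0]=5≥5); i<j, swap → 4 8 8 4 5 8 5 8 6
j→4 (v[4]=5≤5), i→1 (v[1]=8≥5); i<j, swap → 4 5 8 4 8 8 5 8 6
j→3 (v[3]=4≤5), i→2 (v[2]=8≥5); i<j, swap → 4 5 4 8 8 8 5 8 6
j→2, i→3; i≥j, return j=2. v = 4 5 4 8 8 8 5 8 6

4 5 4 8 8 8 5 8 6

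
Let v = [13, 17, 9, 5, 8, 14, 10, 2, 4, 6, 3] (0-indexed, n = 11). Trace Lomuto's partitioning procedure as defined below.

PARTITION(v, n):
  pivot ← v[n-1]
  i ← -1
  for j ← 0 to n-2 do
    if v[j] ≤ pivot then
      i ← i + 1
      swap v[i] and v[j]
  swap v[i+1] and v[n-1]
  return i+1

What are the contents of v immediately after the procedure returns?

[2, 3, 9, 5, 8, 14, 10, 13, 4, 6, 17]

pivot = v[10] = 3; i = -1
j=0: v[0]=13 > 3 → no swap
j=1: v[1]=17 > 3 → no swap
j=2: v[2]=9 > 3 → no swap
j=3: v[3]=5 > 3 → no swap
j=4: v[4]=8 > 3 → no swap
j=5: v[5]=14 > 3 → no swap
j=6: v[6]=10 > 3 → no swap
j=7: v[7]=2 ≤ 3 → i=0, swap v[0],v[7] → [2, 17, 9, 5, 8, 14, 10, 13, 4, 6, 3]
j=8: v[8]=4 > 3 → no swap
j=9: v[9]=6 > 3 → no swap
final swap v[1],v[10] → [2, 3, 9, 5, 8, 14, 10, 13, 4, 6, 17]; return 1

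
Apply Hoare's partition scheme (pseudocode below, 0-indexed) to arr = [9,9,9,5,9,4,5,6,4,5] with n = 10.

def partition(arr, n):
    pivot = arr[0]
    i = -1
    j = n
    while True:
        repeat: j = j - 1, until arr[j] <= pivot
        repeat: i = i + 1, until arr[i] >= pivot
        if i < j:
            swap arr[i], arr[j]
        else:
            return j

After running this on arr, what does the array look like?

pivot = arr[0] = 9; i = -1, j = 10
j→9 (arr[9]=5≤9), i→0 (arr[0]=9≥9); i<j, swap → [5,9,9,5,9,4,5,6,4,9]
j→8 (arr[8]=4≤9), i→1 (arr[1]=9≥9); i<j, swap → [5,4,9,5,9,4,5,6,9,9]
j→7 (arr[7]=6≤9), i→2 (arr[2]=9≥9); i<j, swap → [5,4,6,5,9,4,5,9,9,9]
j→6 (arr[6]=5≤9), i→4 (arr[4]=9≥9); i<j, swap → [5,4,6,5,5,4,9,9,9,9]
j→5, i→6; i≥j, return j=5. arr = [5,4,6,5,5,4,9,9,9,9]

[5,4,6,5,5,4,9,9,9,9]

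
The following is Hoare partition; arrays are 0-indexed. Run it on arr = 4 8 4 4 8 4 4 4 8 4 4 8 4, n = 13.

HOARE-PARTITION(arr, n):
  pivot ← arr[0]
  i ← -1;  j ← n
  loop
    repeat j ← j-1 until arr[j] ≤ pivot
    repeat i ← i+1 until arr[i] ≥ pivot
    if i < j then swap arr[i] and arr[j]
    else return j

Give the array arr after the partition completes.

4 4 4 4 4 4 8 4 8 4 8 8 4

pivot = arr[0] = 4; i = -1, j = 13
j→12 (arr[12]=4≤4), i→0 (arr[0]=4≥4); i<j, swap → 4 8 4 4 8 4 4 4 8 4 4 8 4
j→10 (arr[10]=4≤4), i→1 (arr[1]=8≥4); i<j, swap → 4 4 4 4 8 4 4 4 8 4 8 8 4
j→9 (arr[9]=4≤4), i→2 (arr[2]=4≥4); i<j, swap → 4 4 4 4 8 4 4 4 8 4 8 8 4
j→7 (arr[7]=4≤4), i→3 (arr[3]=4≥4); i<j, swap → 4 4 4 4 8 4 4 4 8 4 8 8 4
j→6 (arr[6]=4≤4), i→4 (arr[4]=8≥4); i<j, swap → 4 4 4 4 4 4 8 4 8 4 8 8 4
j→5, i→5; i≥j, return j=5. arr = 4 4 4 4 4 4 8 4 8 4 8 8 4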